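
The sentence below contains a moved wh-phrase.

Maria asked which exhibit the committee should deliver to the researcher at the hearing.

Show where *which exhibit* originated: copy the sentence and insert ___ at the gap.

Maria asked which exhibit the committee should deliver ___ to the researcher at the hearing.

Before movement: The committee should deliver which exhibit to the researcher at the hearing.
The filler 'which exhibit' is interpreted as the direct object of 'deliver'. The gap is right after 'deliver'.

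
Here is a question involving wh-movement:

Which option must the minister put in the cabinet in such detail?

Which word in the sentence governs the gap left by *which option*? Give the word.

put

Underlying clause: The minister must put which option in the cabinet in such detail.
'which option' functions as the direct object of 'put'. It moves to the left edge, and the trace sits right after 'put':
Which option must the minister put ___ in the cabinet in such detail?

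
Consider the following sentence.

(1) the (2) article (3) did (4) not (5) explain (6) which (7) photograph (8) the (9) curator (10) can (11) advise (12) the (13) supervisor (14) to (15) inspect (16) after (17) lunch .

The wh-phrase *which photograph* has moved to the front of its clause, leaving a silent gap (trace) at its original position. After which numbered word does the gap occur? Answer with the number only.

15

Pre-movement form: The curator can advise the supervisor to inspect which photograph after lunch.
'which photograph' functions as the direct object of 'inspect'. It moves to the left edge, and the trace sits right after 'inspect':
The article did not explain which photograph the curator can advise the supervisor to inspect ___ after lunch.
'inspect' is word 15.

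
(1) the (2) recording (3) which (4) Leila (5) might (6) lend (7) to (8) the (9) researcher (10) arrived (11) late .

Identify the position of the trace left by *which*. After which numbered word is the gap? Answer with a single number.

6

The filler 'which' is interpreted as the direct object of 'lend'. Wh-movement fronts it, leaving a gap right after 'lend':
The recording which Leila might lend ___ to the researcher arrived late.
'lend' is word 6.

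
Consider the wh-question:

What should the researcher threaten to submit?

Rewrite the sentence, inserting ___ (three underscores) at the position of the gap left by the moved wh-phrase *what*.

What should the researcher threaten to submit ___?

In situ: The researcher should threaten to submit what.
'what' is the direct object of 'submit'. The gap is right after 'submit'.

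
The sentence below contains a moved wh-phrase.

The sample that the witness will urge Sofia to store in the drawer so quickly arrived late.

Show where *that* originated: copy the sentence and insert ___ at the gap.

The sample that the witness will urge Sofia to store ___ in the drawer so quickly arrived late.

'that' functions as the direct object of 'store'. The gap is right after 'store'.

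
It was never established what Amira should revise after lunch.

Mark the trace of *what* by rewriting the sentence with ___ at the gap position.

Pre-movement form: Amira should revise what after lunch.
'what' is the direct object of 'revise'. The gap is right after 'revise'.

It was never established what Amira should revise ___ after lunch.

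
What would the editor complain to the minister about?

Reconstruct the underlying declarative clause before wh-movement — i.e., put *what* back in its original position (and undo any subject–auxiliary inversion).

The filler 'what' is interpreted as the object of the preposition 'about'. Fronting leaves a gap immediately after 'about':
What would the editor complain to the minister about ___?

The editor would complain to the minister about what.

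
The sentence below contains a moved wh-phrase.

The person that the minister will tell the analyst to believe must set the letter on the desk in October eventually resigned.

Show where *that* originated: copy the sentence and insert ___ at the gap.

The filler 'that' is interpreted as the subject of the clause embedded under 'believe'. The gap is right after 'believe'.

The person that the minister will tell the analyst to believe ___ must set the letter on the desk in October eventually resigned.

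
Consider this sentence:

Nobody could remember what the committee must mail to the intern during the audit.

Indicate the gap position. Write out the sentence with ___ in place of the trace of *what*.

In situ: The committee must mail what to the intern during the audit.
'what' is the direct object of 'mail'. The gap is right after 'mail'.

Nobody could remember what the committee must mail ___ to the intern during the audit.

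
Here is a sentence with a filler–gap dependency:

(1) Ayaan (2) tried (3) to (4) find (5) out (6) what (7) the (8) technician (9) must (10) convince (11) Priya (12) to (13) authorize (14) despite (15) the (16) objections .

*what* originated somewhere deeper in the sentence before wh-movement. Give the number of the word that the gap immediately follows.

Pre-movement form: The technician must convince Priya to authorize what despite the objections.
'what' is the direct object of 'authorize'. It moves to the left edge, and the trace sits right after 'authorize':
Ayaan tried to find out what the technician must convince Priya to authorize ___ despite the objections.
'authorize' is word 13.

13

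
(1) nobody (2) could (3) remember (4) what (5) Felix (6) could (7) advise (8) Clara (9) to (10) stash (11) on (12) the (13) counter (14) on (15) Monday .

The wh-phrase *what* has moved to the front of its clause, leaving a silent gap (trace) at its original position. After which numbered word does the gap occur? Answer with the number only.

Before movement: Felix could advise Clara to stash what on the counter on Monday.
'what' is the direct object of 'stash'. Fronting leaves a gap immediately after 'stash':
Nobody could remember what Felix could advise Clara to stash ___ on the counter on Monday.
'stash' is word 10.

10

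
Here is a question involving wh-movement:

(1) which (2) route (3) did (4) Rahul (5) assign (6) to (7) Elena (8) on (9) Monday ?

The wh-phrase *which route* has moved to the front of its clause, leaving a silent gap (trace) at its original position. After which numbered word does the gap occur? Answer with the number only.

Underlying clause: Rahul did assign which route to Elena on Monday.
'which route' functions as the direct object of 'assign'. Wh-movement fronts it, leaving a gap right after 'assign':
Which route did Rahul assign ___ to Elena on Monday?
'assign' is word 5.

5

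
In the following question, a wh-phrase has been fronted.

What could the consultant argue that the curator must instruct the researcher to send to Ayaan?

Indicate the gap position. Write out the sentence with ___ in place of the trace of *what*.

What could the consultant argue that the curator must instruct the researcher to send ___ to Ayaan?

Before movement: The consultant could argue that the curator must instruct the researcher to send what to Ayaan.
'what' functions as the direct object of 'send'. The gap is right after 'send'.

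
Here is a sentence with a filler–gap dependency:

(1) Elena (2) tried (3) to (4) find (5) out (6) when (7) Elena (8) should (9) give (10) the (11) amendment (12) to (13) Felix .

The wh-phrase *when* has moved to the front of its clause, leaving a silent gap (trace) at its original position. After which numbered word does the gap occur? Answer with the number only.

13

Before movement: Elena should give the amendment to Felix when.
'when' is the temporal adjunct. Fronting leaves a gap immediately after 'Felix':
Elena tried to find out when Elena should give the amendment to Felix ___.
'Felix' is word 13.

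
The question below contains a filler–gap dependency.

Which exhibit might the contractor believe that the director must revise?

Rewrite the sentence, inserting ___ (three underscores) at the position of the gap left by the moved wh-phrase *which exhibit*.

Pre-movement form: The contractor might believe that the director must revise which exhibit.
The filler 'which exhibit' is interpreted as the direct object of 'revise'. The gap is right after 'revise'.

Which exhibit might the contractor believe that the director must revise ___?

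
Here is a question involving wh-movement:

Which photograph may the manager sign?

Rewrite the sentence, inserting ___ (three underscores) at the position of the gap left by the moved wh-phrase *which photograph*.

Which photograph may the manager sign ___?

Underlying clause: The manager may sign which photograph.
'which photograph' is the direct object of 'sign'. The gap is right after 'sign'.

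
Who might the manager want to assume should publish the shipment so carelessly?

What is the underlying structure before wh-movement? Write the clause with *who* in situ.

The manager might want to assume who should publish the shipment so carelessly.

The filler 'who' is interpreted as the subject of the clause embedded under 'assume'. Wh-movement fronts it, leaving a gap right after 'assume':
Who might the manager want to assume ___ should publish the shipment so carelessly?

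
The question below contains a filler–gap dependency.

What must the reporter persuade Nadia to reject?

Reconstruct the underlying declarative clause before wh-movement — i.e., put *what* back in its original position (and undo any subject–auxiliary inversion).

'what' functions as the direct object of 'reject'. It moves to the left edge, and the trace sits right after 'reject':
What must the reporter persuade Nadia to reject ___?

The reporter must persuade Nadia to reject what.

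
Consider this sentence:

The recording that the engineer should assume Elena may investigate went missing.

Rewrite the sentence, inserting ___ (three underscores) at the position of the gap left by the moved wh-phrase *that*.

'that' is the direct object of 'investigate'. The gap is right after 'investigate'.

The recording that the engineer should assume Elena may investigate ___ went missing.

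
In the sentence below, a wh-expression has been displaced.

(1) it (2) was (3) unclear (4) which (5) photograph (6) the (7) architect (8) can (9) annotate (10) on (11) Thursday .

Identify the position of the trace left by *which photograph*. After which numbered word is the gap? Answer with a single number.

9

Pre-movement form: The architect can annotate which photograph on Thursday.
The filler 'which photograph' is interpreted as the direct object of 'annotate'. Fronting leaves a gap immediately after 'annotate':
It was unclear which photograph the architect can annotate ___ on Thursday.
'annotate' is word 9.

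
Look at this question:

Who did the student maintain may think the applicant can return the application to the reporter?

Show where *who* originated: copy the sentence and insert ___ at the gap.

Who did the student maintain ___ may think the applicant can return the application to the reporter?

In situ: The student did maintain who may think the applicant can return the application to the reporter.
'who' is the subject of the clause embedded under 'maintain'. The gap is right after 'maintain'.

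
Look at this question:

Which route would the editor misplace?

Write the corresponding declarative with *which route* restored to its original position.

'which route' functions as the direct object of 'misplace'. Wh-movement fronts it, leaving a gap right after 'misplace':
Which route would the editor misplace ___?

The editor would misplace which route.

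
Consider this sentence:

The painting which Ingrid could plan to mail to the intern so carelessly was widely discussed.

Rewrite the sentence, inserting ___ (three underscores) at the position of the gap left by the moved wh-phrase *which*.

'which' functions as the direct object of 'mail'. The gap is right after 'mail'.

The painting which Ingrid could plan to mail ___ to the intern so carelessly was widely discussed.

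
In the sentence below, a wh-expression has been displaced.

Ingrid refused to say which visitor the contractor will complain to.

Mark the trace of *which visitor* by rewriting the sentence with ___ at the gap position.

Ingrid refused to say which visitor the contractor will complain to ___.

In situ: The contractor will complain to which visitor.
The filler 'which visitor' is interpreted as the object of the preposition 'to'. The gap is right after 'to'.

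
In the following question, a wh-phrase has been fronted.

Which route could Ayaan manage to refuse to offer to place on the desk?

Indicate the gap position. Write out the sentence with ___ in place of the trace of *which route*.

Which route could Ayaan manage to refuse to offer to place ___ on the desk?

Before movement: Ayaan could manage to refuse to offer to place which route on the desk.
'which route' functions as the direct object of 'place'. The gap is right after 'place'.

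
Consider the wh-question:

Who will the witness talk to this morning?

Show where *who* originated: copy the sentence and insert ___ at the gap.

Who will the witness talk to ___ this morning?

In situ: The witness will talk to who this morning.
'who' is the object of the preposition 'to'. The gap is right after 'to'.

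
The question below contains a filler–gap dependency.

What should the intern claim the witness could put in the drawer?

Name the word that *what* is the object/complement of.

Underlying clause: The intern should claim the witness could put what in the drawer.
The filler 'what' is interpreted as the direct object of 'put'. Wh-movement fronts it, leaving a gap right after 'put':
What should the intern claim the witness could put ___ in the drawer?

put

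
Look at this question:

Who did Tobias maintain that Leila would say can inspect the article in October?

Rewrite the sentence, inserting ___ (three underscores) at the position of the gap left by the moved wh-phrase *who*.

Who did Tobias maintain that Leila would say ___ can inspect the article in October?

Underlying clause: Tobias did maintain that Leila would say who can inspect the article in October.
'who' is the subject of the clause embedded under 'say'. The gap is right after 'say'.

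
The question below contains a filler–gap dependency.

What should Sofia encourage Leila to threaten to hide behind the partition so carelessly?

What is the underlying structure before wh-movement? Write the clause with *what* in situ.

Sofia should encourage Leila to threaten to hide what behind the partition so carelessly.

'what' functions as the direct object of 'hide'. Fronting leaves a gap immediately after 'hide':
What should Sofia encourage Leila to threaten to hide ___ behind the partition so carelessly?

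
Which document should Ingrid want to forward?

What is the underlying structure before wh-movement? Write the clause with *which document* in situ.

'which document' is the direct object of 'forward'. Wh-movement fronts it, leaving a gap right after 'forward':
Which document should Ingrid want to forward ___?

Ingrid should want to forward which document.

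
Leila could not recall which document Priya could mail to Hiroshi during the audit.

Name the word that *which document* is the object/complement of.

mail

Underlying clause: Priya could mail which document to Hiroshi during the audit.
The filler 'which document' is interpreted as the direct object of 'mail'. It moves to the left edge, and the trace sits right after 'mail':
Leila could not recall which document Priya could mail ___ to Hiroshi during the audit.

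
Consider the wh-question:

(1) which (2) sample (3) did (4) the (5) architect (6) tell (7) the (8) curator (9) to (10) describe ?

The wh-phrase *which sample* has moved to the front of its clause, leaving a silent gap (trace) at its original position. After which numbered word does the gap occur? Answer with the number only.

Underlying clause: The architect did tell the curator to describe which sample.
'which sample' functions as the direct object of 'describe'. It moves to the left edge, and the trace sits right after 'describe':
Which sample did the architect tell the curator to describe ___?
'describe' is word 10.

10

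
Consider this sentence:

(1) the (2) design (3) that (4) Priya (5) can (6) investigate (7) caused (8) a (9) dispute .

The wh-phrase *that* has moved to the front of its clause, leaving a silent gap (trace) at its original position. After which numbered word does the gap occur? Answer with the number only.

The filler 'that' is interpreted as the direct object of 'investigate'. It moves to the left edge, and the trace sits right after 'investigate':
The design that Priya can investigate ___ caused a dispute.
'investigate' is word 6.

6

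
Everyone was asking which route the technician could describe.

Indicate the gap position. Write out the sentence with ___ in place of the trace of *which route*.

Everyone was asking which route the technician could describe ___.

Underlying clause: The technician could describe which route.
'which route' is the direct object of 'describe'. The gap is right after 'describe'.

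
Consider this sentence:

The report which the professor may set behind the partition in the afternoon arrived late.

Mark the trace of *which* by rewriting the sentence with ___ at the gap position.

The report which the professor may set ___ behind the partition in the afternoon arrived late.

'which' is the direct object of 'set'. The gap is right after 'set'.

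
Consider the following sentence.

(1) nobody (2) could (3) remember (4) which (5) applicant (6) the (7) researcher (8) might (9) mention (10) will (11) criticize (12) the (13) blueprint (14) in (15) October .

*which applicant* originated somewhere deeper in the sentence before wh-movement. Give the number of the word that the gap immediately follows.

9

Underlying clause: The researcher might mention which applicant will criticize the blueprint in October.
The filler 'which applicant' is interpreted as the subject of the clause embedded under 'mention'. Wh-movement fronts it, leaving a gap right after 'mention':
Nobody could remember which applicant the researcher might mention ___ will criticize the blueprint in October.
'mention' is word 9.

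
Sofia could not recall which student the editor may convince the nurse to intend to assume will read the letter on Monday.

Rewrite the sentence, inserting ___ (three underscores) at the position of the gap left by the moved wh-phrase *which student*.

Before movement: The editor may convince the nurse to intend to assume which student will read the letter on Monday.
'which student' is the subject of the clause embedded under 'assume'. The gap is right after 'assume'.

Sofia could not recall which student the editor may convince the nurse to intend to assume ___ will read the letter on Monday.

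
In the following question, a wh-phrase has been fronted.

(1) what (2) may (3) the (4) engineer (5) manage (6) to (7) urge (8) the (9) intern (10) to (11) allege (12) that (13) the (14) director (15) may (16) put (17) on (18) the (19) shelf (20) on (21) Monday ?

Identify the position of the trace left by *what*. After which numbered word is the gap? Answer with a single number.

16

Pre-movement form: The engineer may manage to urge the intern to allege that the director may put what on the shelf on Monday.
The filler 'what' is interpreted as the direct object of 'put'. Fronting leaves a gap immediately after 'put':
What may the engineer manage to urge the intern to allege that the director may put ___ on the shelf on Monday?
'put' is word 16.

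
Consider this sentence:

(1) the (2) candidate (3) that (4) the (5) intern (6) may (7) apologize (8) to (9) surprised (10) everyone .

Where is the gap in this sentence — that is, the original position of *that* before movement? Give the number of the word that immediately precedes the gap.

The filler 'that' is interpreted as the object of the preposition 'to'. It moves to the left edge, and the trace sits right after 'to':
The candidate that the intern may apologize to ___ surprised everyone.
'to' is word 8.

8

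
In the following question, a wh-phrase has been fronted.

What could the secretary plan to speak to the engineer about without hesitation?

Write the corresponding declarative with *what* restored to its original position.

The filler 'what' is interpreted as the object of the preposition 'about'. Fronting leaves a gap immediately after 'about':
What could the secretary plan to speak to the engineer about ___ without hesitation?

The secretary could plan to speak to the engineer about what without hesitation.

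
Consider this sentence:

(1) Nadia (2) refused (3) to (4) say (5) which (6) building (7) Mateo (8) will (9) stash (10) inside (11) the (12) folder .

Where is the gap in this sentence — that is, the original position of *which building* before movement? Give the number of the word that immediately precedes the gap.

Underlying clause: Mateo will stash which building inside the folder.
The filler 'which building' is interpreted as the direct object of 'stash'. It moves to the left edge, and the trace sits right after 'stash':
Nadia refused to say which building Mateo will stash ___ inside the folder.
'stash' is word 9.

9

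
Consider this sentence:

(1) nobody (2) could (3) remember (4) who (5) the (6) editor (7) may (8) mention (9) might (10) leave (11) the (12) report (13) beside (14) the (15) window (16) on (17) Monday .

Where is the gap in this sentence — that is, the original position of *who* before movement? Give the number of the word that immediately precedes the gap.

Before movement: The editor may mention who might leave the report beside the window on Monday.
'who' is the subject of the clause embedded under 'mention'. Fronting leaves a gap immediately after 'mention':
Nobody could remember who the editor may mention ___ might leave the report beside the window on Monday.
'mention' is word 8.

8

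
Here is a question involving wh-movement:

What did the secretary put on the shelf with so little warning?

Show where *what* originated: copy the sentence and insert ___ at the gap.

Before movement: The secretary did put what on the shelf with so little warning.
'what' functions as the direct object of 'put'. The gap is right after 'put'.

What did the secretary put ___ on the shelf with so little warning?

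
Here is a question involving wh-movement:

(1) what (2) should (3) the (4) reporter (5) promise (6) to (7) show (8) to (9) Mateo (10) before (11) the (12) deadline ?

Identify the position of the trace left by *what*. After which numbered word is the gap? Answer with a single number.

7

Before movement: The reporter should promise to show what to Mateo before the deadline.
The filler 'what' is interpreted as the direct object of 'show'. It moves to the left edge, and the trace sits right after 'show':
What should the reporter promise to show ___ to Mateo before the deadline?
'show' is word 7.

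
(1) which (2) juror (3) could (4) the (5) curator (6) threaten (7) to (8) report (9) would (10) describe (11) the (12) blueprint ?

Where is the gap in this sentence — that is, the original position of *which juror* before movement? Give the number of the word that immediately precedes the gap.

8

Pre-movement form: The curator could threaten to report which juror would describe the blueprint.
The filler 'which juror' is interpreted as the subject of the clause embedded under 'report'. Fronting leaves a gap immediately after 'report':
Which juror could the curator threaten to report ___ would describe the blueprint?
'report' is word 8.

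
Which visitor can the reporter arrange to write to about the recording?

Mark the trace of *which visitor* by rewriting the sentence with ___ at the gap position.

In situ: The reporter can arrange to write to which visitor about the recording.
'which visitor' is the object of the preposition 'to'. The gap is right after 'to'.

Which visitor can the reporter arrange to write to ___ about the recording?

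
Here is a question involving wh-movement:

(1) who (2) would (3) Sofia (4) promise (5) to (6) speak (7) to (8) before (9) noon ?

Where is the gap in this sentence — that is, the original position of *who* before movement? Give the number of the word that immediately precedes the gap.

7

Underlying clause: Sofia would promise to speak to who before noon.
'who' functions as the object of the preposition 'to'. Wh-movement fronts it, leaving a gap right after 'to':
Who would Sofia promise to speak to ___ before noon?
'to' is word 7.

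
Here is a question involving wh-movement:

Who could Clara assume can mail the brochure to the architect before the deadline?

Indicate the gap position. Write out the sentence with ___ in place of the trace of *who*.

In situ: Clara could assume who can mail the brochure to the architect before the deadline.
'who' is the subject of the clause embedded under 'assume'. The gap is right after 'assume'.

Who could Clara assume ___ can mail the brochure to the architect before the deadline?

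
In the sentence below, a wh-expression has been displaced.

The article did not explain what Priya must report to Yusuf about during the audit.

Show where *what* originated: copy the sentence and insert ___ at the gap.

Pre-movement form: Priya must report to Yusuf about what during the audit.
'what' is the object of the preposition 'about'. The gap is right after 'about'.

The article did not explain what Priya must report to Yusuf about ___ during the audit.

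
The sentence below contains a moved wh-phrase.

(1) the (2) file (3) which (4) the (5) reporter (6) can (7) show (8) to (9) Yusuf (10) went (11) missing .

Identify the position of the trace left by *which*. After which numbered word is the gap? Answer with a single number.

'which' is the direct object of 'show'. It moves to the left edge, and the trace sits right after 'show':
The file which the reporter can show ___ to Yusuf went missing.
'show' is word 7.

7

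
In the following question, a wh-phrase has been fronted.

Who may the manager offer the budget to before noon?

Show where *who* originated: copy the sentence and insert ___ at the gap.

In situ: The manager may offer the budget to who before noon.
'who' is the object of the preposition 'to' (recipient of 'offer'). The gap is right after 'to'.

Who may the manager offer the budget to ___ before noon?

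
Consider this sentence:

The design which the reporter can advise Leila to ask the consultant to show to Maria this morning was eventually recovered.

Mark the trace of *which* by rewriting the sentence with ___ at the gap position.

'which' functions as the direct object of 'show'. The gap is right after 'show'.

The design which the reporter can advise Leila to ask the consultant to show ___ to Maria this morning was eventually recovered.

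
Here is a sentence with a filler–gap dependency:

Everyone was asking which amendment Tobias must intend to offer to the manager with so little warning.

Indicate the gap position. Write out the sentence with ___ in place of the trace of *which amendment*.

Pre-movement form: Tobias must intend to offer which amendment to the manager with so little warning.
The filler 'which amendment' is interpreted as the direct object of 'offer'. The gap is right after 'offer'.

Everyone was asking which amendment Tobias must intend to offer ___ to the manager with so little warning.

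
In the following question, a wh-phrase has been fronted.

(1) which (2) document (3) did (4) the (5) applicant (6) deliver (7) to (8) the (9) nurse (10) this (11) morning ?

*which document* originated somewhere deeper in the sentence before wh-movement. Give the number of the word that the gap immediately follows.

6

In situ: The applicant did deliver which document to the nurse this morning.
'which document' is the direct object of 'deliver'. Fronting leaves a gap immediately after 'deliver':
Which document did the applicant deliver ___ to the nurse this morning?
'deliver' is word 6.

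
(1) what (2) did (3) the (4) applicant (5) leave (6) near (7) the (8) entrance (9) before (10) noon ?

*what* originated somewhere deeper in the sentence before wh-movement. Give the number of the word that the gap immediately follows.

Pre-movement form: The applicant did leave what near the entrance before noon.
'what' functions as the direct object of 'leave'. Fronting leaves a gap immediately after 'leave':
What did the applicant leave ___ near the entrance before noon?
'leave' is word 5.

5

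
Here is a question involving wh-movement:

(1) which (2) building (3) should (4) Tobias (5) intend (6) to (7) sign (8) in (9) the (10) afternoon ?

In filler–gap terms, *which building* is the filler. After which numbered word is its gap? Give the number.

7

In situ: Tobias should intend to sign which building in the afternoon.
The filler 'which building' is interpreted as the direct object of 'sign'. Fronting leaves a gap immediately after 'sign':
Which building should Tobias intend to sign ___ in the afternoon?
'sign' is word 7.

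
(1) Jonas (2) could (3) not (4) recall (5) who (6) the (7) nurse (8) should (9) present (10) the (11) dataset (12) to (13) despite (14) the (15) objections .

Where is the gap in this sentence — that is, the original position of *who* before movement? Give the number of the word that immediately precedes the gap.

12

Underlying clause: The nurse should present the dataset to who despite the objections.
'who' functions as the object of the preposition 'to' (recipient of 'present'). Wh-movement fronts it, leaving a gap right after 'to':
Jonas could not recall who the nurse should present the dataset to ___ despite the objections.
'to' is word 12.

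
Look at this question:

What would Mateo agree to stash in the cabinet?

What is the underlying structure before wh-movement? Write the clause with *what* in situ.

Mateo would agree to stash what in the cabinet.

'what' is the direct object of 'stash'. Fronting leaves a gap immediately after 'stash':
What would Mateo agree to stash ___ in the cabinet?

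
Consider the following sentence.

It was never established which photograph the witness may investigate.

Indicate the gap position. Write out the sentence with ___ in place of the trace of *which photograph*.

Underlying clause: The witness may investigate which photograph.
'which photograph' functions as the direct object of 'investigate'. The gap is right after 'investigate'.

It was never established which photograph the witness may investigate ___.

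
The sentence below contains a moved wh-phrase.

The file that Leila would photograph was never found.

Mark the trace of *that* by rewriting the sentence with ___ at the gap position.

'that' is the direct object of 'photograph'. The gap is right after 'photograph'.

The file that Leila would photograph ___ was never found.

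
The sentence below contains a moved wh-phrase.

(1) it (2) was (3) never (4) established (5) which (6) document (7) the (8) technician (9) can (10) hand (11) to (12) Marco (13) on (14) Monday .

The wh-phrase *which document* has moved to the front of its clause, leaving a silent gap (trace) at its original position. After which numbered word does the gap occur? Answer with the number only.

In situ: The technician can hand which document to Marco on Monday.
'which document' functions as the direct object of 'hand'. It moves to the left edge, and the trace sits right after 'hand':
It was never established which document the technician can hand ___ to Marco on Monday.
'hand' is word 10.

10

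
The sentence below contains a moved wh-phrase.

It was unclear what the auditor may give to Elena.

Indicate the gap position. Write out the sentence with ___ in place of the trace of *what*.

Pre-movement form: The auditor may give what to Elena.
The filler 'what' is interpreted as the direct object of 'give'. The gap is right after 'give'.

It was unclear what the auditor may give ___ to Elena.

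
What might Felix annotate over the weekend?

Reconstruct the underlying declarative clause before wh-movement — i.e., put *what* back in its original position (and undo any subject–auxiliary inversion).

'what' is the direct object of 'annotate'. Fronting leaves a gap immediately after 'annotate':
What might Felix annotate ___ over the weekend?

Felix might annotate what over the weekend.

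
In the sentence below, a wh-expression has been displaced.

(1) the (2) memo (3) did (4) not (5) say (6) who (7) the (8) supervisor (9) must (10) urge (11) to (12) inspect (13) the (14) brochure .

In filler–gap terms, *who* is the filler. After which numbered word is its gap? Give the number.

Pre-movement form: The supervisor must urge who to inspect the brochure.
'who' functions as the direct object of 'urge'. It moves to the left edge, and the trace sits right after 'urge':
The memo did not say who the supervisor must urge ___ to inspect the brochure.
'urge' is word 10.

10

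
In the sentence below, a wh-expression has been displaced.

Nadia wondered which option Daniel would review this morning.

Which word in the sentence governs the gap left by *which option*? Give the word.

review

Before movement: Daniel would review which option this morning.
'which option' is the direct object of 'review'. Fronting leaves a gap immediately after 'review':
Nadia wondered which option Daniel would review ___ this morning.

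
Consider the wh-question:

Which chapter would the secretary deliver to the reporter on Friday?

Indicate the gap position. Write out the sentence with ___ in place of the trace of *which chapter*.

Which chapter would the secretary deliver ___ to the reporter on Friday?

Before movement: The secretary would deliver which chapter to the reporter on Friday.
'which chapter' is the direct object of 'deliver'. The gap is right after 'deliver'.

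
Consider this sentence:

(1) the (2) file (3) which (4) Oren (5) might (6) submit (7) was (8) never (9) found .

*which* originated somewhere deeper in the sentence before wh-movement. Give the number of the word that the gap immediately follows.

'which' is the direct object of 'submit'. Fronting leaves a gap immediately after 'submit':
The file which Oren might submit ___ was never found.
'submit' is word 6.

6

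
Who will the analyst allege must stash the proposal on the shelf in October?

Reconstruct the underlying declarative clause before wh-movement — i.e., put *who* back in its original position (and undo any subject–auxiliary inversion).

The analyst will allege who must stash the proposal on the shelf in October.

The filler 'who' is interpreted as the subject of the clause embedded under 'allege'. Fronting leaves a gap immediately after 'allege':
Who will the analyst allege ___ must stash the proposal on the shelf in October?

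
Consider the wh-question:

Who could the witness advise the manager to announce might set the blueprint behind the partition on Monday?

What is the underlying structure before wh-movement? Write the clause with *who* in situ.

The filler 'who' is interpreted as the subject of the clause embedded under 'announce'. It moves to the left edge, and the trace sits right after 'announce':
Who could the witness advise the manager to announce ___ might set the blueprint behind the partition on Monday?

The witness could advise the manager to announce who might set the blueprint behind the partition on Monday.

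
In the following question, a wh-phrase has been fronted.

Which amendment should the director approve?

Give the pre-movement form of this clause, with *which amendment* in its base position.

The director should approve which amendment.

'which amendment' is the direct object of 'approve'. Wh-movement fronts it, leaving a gap right after 'approve':
Which amendment should the director approve ___?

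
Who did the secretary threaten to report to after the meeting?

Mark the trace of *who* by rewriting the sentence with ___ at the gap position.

Who did the secretary threaten to report to ___ after the meeting?

Pre-movement form: The secretary did threaten to report to who after the meeting.
'who' functions as the object of the preposition 'to'. The gap is right after 'to'.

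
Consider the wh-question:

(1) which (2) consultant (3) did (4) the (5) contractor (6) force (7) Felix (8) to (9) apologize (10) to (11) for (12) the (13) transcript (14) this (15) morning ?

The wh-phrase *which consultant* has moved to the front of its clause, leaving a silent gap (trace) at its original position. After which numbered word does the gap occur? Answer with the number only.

10

Pre-movement form: The contractor did force Felix to apologize to which consultant for the transcript this morning.
'which consultant' functions as the object of the preposition 'to'. It moves to the left edge, and the trace sits right after 'to':
Which consultant did the contractor force Felix to apologize to ___ for the transcript this morning?
'to' is word 10.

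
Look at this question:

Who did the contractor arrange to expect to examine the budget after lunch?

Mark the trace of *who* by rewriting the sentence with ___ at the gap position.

Who did the contractor arrange to expect ___ to examine the budget after lunch?

Before movement: The contractor did arrange to expect who to examine the budget after lunch.
'who' functions as the direct object of 'expect'. The gap is right after 'expect'.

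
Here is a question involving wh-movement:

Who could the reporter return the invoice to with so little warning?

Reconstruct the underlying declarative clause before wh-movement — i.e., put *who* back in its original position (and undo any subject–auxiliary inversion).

'who' is the object of the preposition 'to' (recipient of 'return'). Wh-movement fronts it, leaving a gap right after 'to':
Who could the reporter return the invoice to ___ with so little warning?

The reporter could return the invoice to who with so little warning.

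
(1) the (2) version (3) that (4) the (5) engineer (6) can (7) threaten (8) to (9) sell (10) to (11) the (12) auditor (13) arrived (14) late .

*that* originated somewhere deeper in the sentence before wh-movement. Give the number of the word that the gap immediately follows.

The filler 'that' is interpreted as the direct object of 'sell'. It moves to the left edge, and the trace sits right after 'sell':
The version that the engineer can threaten to sell ___ to the auditor arrived late.
'sell' is word 9.

9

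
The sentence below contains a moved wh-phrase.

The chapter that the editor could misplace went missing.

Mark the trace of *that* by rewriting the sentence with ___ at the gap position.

'that' functions as the direct object of 'misplace'. The gap is right after 'misplace'.

The chapter that the editor could misplace ___ went missing.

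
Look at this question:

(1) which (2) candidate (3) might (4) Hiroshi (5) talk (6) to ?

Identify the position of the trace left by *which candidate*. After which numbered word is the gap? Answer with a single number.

Pre-movement form: Hiroshi might talk to which candidate.
The filler 'which candidate' is interpreted as the object of the preposition 'to'. Fronting leaves a gap immediately after 'to':
Which candidate might Hiroshi talk to ___?
'to' is word 6.

6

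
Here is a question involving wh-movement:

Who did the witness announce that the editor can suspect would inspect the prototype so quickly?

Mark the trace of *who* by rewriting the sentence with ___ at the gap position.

Underlying clause: The witness did announce that the editor can suspect who would inspect the prototype so quickly.
'who' functions as the subject of the clause embedded under 'suspect'. The gap is right after 'suspect'.

Who did the witness announce that the editor can suspect ___ would inspect the prototype so quickly?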